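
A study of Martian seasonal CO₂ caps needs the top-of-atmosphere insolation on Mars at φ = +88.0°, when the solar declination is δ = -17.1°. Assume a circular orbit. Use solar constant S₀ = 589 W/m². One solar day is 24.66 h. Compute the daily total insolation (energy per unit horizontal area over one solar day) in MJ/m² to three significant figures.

0.00 MJ/m²

cos H₀ = −tan(+88.0°) tan(-17.100°) = 8.8097 ≥ 1 ⇒ polar night, H₀ = 0 and Q̄ = 0.
Daily total = Q̄ × 24.66 h × 3600 s/h = 0.00 MJ/m².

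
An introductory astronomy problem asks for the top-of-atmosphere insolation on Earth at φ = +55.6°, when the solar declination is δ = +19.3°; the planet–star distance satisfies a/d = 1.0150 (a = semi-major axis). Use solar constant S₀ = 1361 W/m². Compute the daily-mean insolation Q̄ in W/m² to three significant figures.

cos H₀ = −tan(+55.6°) tan(+19.300°) = -0.5114, H₀ = 2.1077 rad.
Bracket: H₀ sin φ sin δ + cos φ cos δ sin H₀ = 2.1077×0.82511×0.33051 + 0.56497×0.94380×0.85931 = 0.574785 + 0.458200 = 1.032985.
Inverse-square distance factor (a/d)² = 1.0150² = 1.030225.
Q̄ = (S₀/π) × 1.030225 × [bracket] = (1361/π) × 1.030225 × 1.032985 = 461.0 W/m².

Q̄ ≈ 461 W/m²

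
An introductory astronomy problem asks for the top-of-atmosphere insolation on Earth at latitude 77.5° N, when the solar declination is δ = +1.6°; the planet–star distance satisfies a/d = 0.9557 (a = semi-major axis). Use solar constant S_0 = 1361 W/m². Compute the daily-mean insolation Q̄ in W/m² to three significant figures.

Q̄ ≈ 103 W/m²

cos h₀ = −tan(+77.5°) tan(+1.600°) = -0.1260, h₀ = 1.6971 rad.
Bracket: h₀ sin ϕ sin δ + cos ϕ cos δ sin h₀ = 1.6971×0.97630×0.02792 + 0.21644×0.99961×0.99203 = 0.046260 + 0.214631 = 0.260891.
Inverse-square distance factor (a/d)² = 0.9557² = 0.913362.
Q̄ = (S_0/π) × 0.913362 × [bracket] = (1361/π) × 0.913362 × 0.260891 = 103.2 W/m².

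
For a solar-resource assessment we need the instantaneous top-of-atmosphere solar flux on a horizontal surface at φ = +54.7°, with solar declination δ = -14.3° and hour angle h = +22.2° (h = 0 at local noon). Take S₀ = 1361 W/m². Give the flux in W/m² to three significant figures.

431 W/m²

cos θ_z = sin φ sin δ + cos φ cos δ cos h = -0.201585 + 0.518444 = 0.316859.
Flux = S₀ · cos θ_z = 1361 × 0.316859 = 431.2 W/m².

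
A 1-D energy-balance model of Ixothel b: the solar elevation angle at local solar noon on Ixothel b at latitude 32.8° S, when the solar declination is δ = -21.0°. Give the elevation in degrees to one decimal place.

78.2°

At local noon the hour angle is zero, so the zenith angle equals |ϕ − δ| = |-32.8° − (-21.000°)| = 11.800°.
Elevation = 90° − 11.800° = 78.2°.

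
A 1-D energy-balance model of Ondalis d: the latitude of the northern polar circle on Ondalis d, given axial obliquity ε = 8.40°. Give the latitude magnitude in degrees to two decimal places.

81.60°

The polar circle is the lowest latitude that experiences at least one full rotation of continuous daylight at the northern-summer solstice; it lies at |ϕ| = 90° − ε = 90° − 8.40° = 81.60°.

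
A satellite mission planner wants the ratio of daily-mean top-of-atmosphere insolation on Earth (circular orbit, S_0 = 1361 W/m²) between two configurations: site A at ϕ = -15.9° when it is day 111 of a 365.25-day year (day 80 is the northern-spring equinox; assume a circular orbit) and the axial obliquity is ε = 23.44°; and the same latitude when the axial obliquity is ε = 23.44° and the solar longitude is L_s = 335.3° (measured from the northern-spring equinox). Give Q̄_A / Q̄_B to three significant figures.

— Configuration A (ϕ=-15.9°):
Solar longitude: L_s = 360° × (111 − 80)/365.25 = 30.554°.
sin δ = sin 23.44° × sin 30.554° = 0.20222, so δ = +11.667°.
cos h₀ = −tan(-15.9°) tan(+11.667°) = 0.0588, h₀ = 1.5119 rad.
Bracket: h₀ sin ϕ sin δ + cos ϕ cos δ sin h₀ = 1.5119×-0.27396×0.20222 + 0.96174×0.97934×0.99827 = -0.083760 + 0.940241 = 0.856481.
Q̄ = (S_0/π) × [bracket] = (1361/π) × 0.856481 = 371.04 W/m².
— Configuration B (ϕ=-15.9°):
Solar declination: sin δ = sin ε · sin L_s = sin 23.44° × sin 335.3° = -0.16622, so δ = -9.568°.
cos h₀ = −tan(-15.9°) tan(-9.568°) = -0.0480, h₀ = 1.6188 rad.
Bracket: h₀ sin ϕ sin δ + cos ϕ cos δ sin h₀ = 1.6188×-0.27396×-0.16622 + 0.96174×0.98609×0.99885 = 0.073716 + 0.947272 = 1.020988.
Q̄ = (S_0/π) × [bracket] = (1361/π) × 1.020988 = 442.31 W/m².
Ratio Q̄_A / Q̄_B = 371.04 / 442.31 = 0.8389.

Q̄_A / Q̄_B ≈ 0.839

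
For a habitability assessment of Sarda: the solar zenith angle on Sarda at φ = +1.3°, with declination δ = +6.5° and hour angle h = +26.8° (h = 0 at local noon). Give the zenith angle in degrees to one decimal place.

θ_z = 27.2°

cos θ_z = sin φ sin δ + cos φ cos δ cos h = 0.002568 + 0.886620 = 0.889188.
θ_z = arccos(0.889188) = 27.2°.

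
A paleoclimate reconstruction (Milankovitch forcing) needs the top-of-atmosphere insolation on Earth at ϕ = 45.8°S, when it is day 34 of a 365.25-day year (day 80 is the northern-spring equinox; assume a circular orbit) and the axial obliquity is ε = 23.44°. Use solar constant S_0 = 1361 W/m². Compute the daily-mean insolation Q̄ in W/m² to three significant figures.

Q̄ ≈ 441 W/m²

Solar longitude: L_s = 360° × (34 − 80)/365.25 = -45.339°, i.e. -45.339° + 360° = 314.661°.
sin δ = sin 23.44° × sin 314.661° = -0.28294, so δ = -16.436°.
cos h₀ = −tan(-45.8°) tan(-16.436°) = -0.3033, h₀ = 1.8790 rad.
Bracket: h₀ sin ϕ sin δ + cos ϕ cos δ sin h₀ = 1.8790×-0.71691×-0.28294 + 0.69717×0.95914×0.95288 = 0.381141 + 0.637175 = 1.018316.
Q̄ = (S_0/π) × [bracket] = (1361/π) × 1.018316 = 441.2 W/m².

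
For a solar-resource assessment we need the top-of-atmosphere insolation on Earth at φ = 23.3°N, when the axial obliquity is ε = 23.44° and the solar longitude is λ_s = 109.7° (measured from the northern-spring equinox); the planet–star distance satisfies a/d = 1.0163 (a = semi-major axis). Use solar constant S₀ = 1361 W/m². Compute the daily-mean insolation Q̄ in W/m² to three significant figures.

Solar declination: sin δ = sin ε · sin λ_s = sin 23.44° × sin 109.7° = 0.37451, so δ = +21.994°.
cos H₀ = −tan(+23.3°) tan(+21.994°) = -0.1739, H₀ = 1.7456 rad.
Bracket: H₀ sin φ sin δ + cos φ cos δ sin H₀ = 1.7456×0.39555×0.37451 + 0.91845×0.92722×0.98476 = 0.258589 + 0.838627 = 1.097216.
Inverse-square distance factor (a/d)² = 1.0163² = 1.032866.
Q̄ = (S₀/π) × 1.032866 × [bracket] = (1361/π) × 1.032866 × 1.097216 = 491.0 W/m².

Q̄ ≈ 491 W/m²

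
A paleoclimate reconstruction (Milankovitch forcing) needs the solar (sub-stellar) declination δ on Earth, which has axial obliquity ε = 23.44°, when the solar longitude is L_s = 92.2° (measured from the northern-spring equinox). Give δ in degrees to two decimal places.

sin δ = sin ε · sin L_s = sin 23.44° × sin 92.2° = 0.397495.
δ = arcsin(0.397495) = +23.42°.

δ = +23.42°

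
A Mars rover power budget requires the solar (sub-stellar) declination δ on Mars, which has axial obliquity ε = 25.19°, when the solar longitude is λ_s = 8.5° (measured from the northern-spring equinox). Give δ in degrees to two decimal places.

sin δ = sin ε · sin λ_s = sin 25.19° × sin 8.5° = 0.062911.
δ = arcsin(0.062911) = +3.61°.

δ = +3.61°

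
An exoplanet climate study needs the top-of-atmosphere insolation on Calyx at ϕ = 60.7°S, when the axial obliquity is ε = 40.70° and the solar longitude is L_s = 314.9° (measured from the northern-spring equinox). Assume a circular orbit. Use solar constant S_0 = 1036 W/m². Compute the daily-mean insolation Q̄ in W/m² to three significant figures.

Solar declination: sin δ = sin ε · sin L_s = sin 40.70° × sin 314.9° = -0.46191, so δ = -27.510°.
cos h₀ = −tan(-60.7°) tan(-27.510°) = -0.9280, h₀ = 2.7599 rad.
Bracket: h₀ sin ϕ sin δ + cos ϕ cos δ sin h₀ = 2.7599×-0.87207×-0.46191 + 0.48938×0.88693×0.37247 = 1.111737 + 0.161669 = 1.273406.
Q̄ = (S_0/π) × [bracket] = (1036/π) × 1.273406 = 419.9 W/m².

Q̄ ≈ 420 W/m²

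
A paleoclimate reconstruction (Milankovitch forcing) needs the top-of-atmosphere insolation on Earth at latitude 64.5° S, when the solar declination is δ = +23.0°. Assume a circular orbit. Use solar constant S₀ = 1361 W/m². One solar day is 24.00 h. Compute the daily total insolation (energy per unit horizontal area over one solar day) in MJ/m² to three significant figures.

0.514 MJ/m²

cos H₀ = −tan(-64.5°) tan(+23.000°) = 0.8899, H₀ = 0.4736 rad.
Bracket: H₀ sin φ sin δ + cos φ cos δ sin H₀ = 0.4736×-0.90259×0.39073 + 0.43051×0.92050×0.45610 = -0.167024 + 0.180745 = 0.013721.
Q̄ = (S₀/π) × [bracket] = (1361/π) × 0.013721 = 5.9442 W/m².
Daily total = Q̄ × 24.00 h × 3600 s/h = 5.9442 × 24.00 × 3600 / 10⁶ = 0.5136 MJ/m².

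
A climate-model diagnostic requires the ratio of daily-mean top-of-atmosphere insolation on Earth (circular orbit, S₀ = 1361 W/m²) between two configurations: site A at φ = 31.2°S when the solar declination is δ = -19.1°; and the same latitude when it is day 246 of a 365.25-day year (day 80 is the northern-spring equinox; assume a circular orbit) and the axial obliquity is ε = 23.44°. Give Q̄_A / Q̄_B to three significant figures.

Q̄_A / Q̄_B ≈ 1.44

— Configuration A (φ=-31.2°):
cos H₀ = −tan(-31.2°) tan(-19.100°) = -0.2097, H₀ = 1.7821 rad.
Bracket: H₀ sin φ sin δ + cos φ cos δ sin H₀ = 1.7821×-0.51803×-0.32722 + 0.85536×0.94495×0.97776 = 0.302083 + 0.790296 = 1.092379.
Q̄ = (S₀/π) × [bracket] = (1361/π) × 1.092379 = 473.24 W/m².
— Configuration B (φ=-31.2°):
Solar longitude: λ_s = 360° × (246 − 80)/365.25 = 163.614°.
sin δ = sin 23.44° × sin 163.614° = 0.11222, so δ = +6.443°.
cos H₀ = −tan(-31.2°) tan(+6.443°) = 0.0684, H₀ = 1.5023 rad.
Bracket: H₀ sin φ sin δ + cos φ cos δ sin H₀ = 1.5023×-0.51803×0.11222 + 0.85536×0.99368×0.99766 = -0.087334 + 0.847965 = 0.760631.
Q̄ = (S₀/π) × [bracket] = (1361/π) × 0.760631 = 329.52 W/m².
Ratio Q̄_A / Q̄_B = 473.24 / 329.52 = 1.436.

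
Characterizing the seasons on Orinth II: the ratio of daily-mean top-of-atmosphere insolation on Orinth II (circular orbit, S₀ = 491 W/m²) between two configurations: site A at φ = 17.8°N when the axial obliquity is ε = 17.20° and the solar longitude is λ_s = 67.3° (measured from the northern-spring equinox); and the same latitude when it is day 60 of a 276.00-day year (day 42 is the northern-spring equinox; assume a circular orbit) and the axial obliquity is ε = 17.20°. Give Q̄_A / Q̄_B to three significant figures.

Q̄_A / Q̄_B ≈ 1.05

— Configuration A (φ=+17.8°):
Solar declination: sin δ = sin ε · sin λ_s = sin 17.20° × sin 67.3° = 0.27280, so δ = +15.831°.
cos H₀ = −tan(+17.8°) tan(+15.831°) = -0.0910, H₀ = 1.6620 rad.
Bracket: H₀ sin φ sin δ + cos φ cos δ sin H₀ = 1.6620×0.30570×0.27280 + 0.95213×0.96207×0.99585 = 0.138602 + 0.912214 = 1.050816.
Q̄ = (S₀/π) × [bracket] = (491/π) × 1.050816 = 164.23 W/m².
— Configuration B (φ=+17.8°):
Solar longitude: λ_s = 360° × (60 − 42)/276.00 = 23.478°.
sin δ = sin 17.20° × sin 23.478° = 0.11781, so δ = +6.766°.
cos H₀ = −tan(+17.8°) tan(+6.766°) = -0.0381, H₀ = 1.6089 rad.
Bracket: H₀ sin φ sin δ + cos φ cos δ sin H₀ = 1.6089×0.30570×0.11781 + 0.95213×0.99304×0.99927 = 0.057944 + 0.944813 = 1.002757.
Q̄ = (S₀/π) × [bracket] = (491/π) × 1.002757 = 156.72 W/m².
Ratio Q̄_A / Q̄_B = 164.23 / 156.72 = 1.048.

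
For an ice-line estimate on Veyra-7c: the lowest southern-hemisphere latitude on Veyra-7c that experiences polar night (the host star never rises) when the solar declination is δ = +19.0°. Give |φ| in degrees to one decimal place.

|φ| = 71.0°

Polar night requires cos H₀ = −tan φ tan δ ≥ 1, i.e. tan φ tan δ ≤ −1.
The boundary is |tan φ| · |tan δ| = 1, so |φ| = 90° − |δ| = 90° − 19.0° = 71.0° in the southern hemisphere.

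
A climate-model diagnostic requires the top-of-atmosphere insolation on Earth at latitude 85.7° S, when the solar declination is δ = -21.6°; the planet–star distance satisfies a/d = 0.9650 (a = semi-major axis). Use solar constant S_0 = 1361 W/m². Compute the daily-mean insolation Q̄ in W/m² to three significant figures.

cos h₀ = −tan(-85.7°) tan(-21.600°) = -5.2657 ≤ −1 ⇒ polar day, h₀ = π.
Bracket: h₀ sin ϕ sin δ + cos ϕ cos δ sin h₀ = 3.1416×-0.99719×-0.36812 + 0.07498×0.92978×0.00000 = 1.153236 + 0.000000 = 1.153236.
Inverse-square distance factor (a/d)² = 0.9650² = 0.931225.
Q̄ = (S_0/π) × 0.931225 × [bracket] = (1361/π) × 0.931225 × 1.153236 = 465.2 W/m².

Q̄ ≈ 465 W/m²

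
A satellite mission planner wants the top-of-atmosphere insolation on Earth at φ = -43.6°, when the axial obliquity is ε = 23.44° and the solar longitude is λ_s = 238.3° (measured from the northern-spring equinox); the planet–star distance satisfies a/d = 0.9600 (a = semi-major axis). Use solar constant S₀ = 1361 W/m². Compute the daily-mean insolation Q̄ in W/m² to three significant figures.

Q̄ ≈ 435 W/m²

Solar declination: sin δ = sin ε · sin λ_s = sin 23.44° × sin 238.3° = -0.33844, so δ = -19.782°.
cos H₀ = −tan(-43.6°) tan(-19.782°) = -0.3425, H₀ = 1.9204 rad.
Bracket: H₀ sin φ sin δ + cos φ cos δ sin H₀ = 1.9204×-0.68962×-0.33844 + 0.72417×0.94099×0.93952 = 0.448212 + 0.640223 = 1.088435.
Inverse-square distance factor (a/d)² = 0.9600² = 0.921600.
Q̄ = (S₀/π) × 0.921600 × [bracket] = (1361/π) × 0.921600 × 1.088435 = 434.6 W/m².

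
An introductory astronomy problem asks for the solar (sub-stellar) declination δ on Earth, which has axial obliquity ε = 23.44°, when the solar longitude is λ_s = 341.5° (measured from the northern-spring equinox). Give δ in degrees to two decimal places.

sin δ = sin ε · sin λ_s = sin 23.44° × sin 341.5° = -0.126220.
δ = arcsin(-0.126220) = -7.25°.

δ = -7.25°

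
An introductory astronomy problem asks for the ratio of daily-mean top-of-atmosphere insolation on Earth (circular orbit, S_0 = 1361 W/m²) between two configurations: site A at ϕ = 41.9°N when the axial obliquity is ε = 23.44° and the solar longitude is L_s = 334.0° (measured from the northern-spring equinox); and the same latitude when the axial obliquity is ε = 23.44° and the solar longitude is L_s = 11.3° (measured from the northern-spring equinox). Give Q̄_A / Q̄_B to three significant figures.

Q̄_A / Q̄_B ≈ 0.677

— Configuration A (ϕ=+41.9°):
Solar declination: sin δ = sin ε · sin L_s = sin 23.44° × sin 334.0° = -0.17438, so δ = -10.043°.
cos h₀ = −tan(+41.9°) tan(-10.043°) = 0.1589, h₀ = 1.4112 rad.
Bracket: h₀ sin ϕ sin δ + cos ϕ cos δ sin h₀ = 1.4112×0.66783×-0.17438 + 0.74431×0.98468×0.98730 = -0.164343 + 0.723599 = 0.559256.
Q̄ = (S_0/π) × [bracket] = (1361/π) × 0.559256 = 242.28 W/m².
— Configuration B (ϕ=+41.9°):
Solar declination: sin δ = sin ε · sin L_s = sin 23.44° × sin 11.3° = 0.07795, so δ = +4.470°.
cos h₀ = −tan(+41.9°) tan(+4.470°) = -0.0701, h₀ = 1.6410 rad.
Bracket: h₀ sin ϕ sin δ + cos ϕ cos δ sin h₀ = 1.6410×0.66783×0.07795 + 0.74431×0.99696×0.99754 = 0.085426 + 0.740222 = 0.825648.
Q̄ = (S_0/π) × [bracket] = (1361/π) × 0.825648 = 357.69 W/m².
Ratio Q̄_A / Q̄_B = 242.28 / 357.69 = 0.6773.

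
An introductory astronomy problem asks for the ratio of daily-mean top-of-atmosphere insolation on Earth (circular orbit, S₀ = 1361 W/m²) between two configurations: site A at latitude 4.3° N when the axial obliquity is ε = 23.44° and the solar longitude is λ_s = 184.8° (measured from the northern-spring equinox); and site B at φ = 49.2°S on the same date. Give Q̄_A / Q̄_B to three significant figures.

Q̄_A / Q̄_B ≈ 1.43

— Configuration A (φ=+4.3°):
Solar declination: sin δ = sin ε · sin λ_s = sin 23.44° × sin 184.8° = -0.03329, so δ = -1.908°.
cos H₀ = −tan(+4.3°) tan(-1.908°) = 0.0025, H₀ = 1.5683 rad.
Bracket: H₀ sin φ sin δ + cos φ cos δ sin H₀ = 1.5683×0.07498×-0.03329 + 0.99719×0.99945×1.00000 = -0.003915 + 0.996642 = 0.992727.
Q̄ = (S₀/π) × [bracket] = (1361/π) × 0.992727 = 430.07 W/m².
— Configuration B (φ=-49.2°):
cos H₀ = −tan(-49.2°) tan(-1.908°) = -0.0386, H₀ = 1.6094 rad.
Bracket: H₀ sin φ sin δ + cos φ cos δ sin H₀ = 1.6094×-0.75700×-0.03329 + 0.65342×0.99945×0.99926 = 0.040558 + 0.652577 = 0.693135.
Q̄ = (S₀/π) × [bracket] = (1361/π) × 0.693135 = 300.28 W/m².
Ratio Q̄_A / Q̄_B = 430.07 / 300.28 = 1.432.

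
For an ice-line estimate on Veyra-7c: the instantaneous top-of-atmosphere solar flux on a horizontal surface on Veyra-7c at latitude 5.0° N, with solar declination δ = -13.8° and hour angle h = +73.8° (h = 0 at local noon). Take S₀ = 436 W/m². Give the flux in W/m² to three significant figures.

109 W/m²

cos θ_z = sin φ sin δ + cos φ cos δ cos h = -0.020790 + 0.269907 = 0.249117.
Flux = S₀ · cos θ_z = 436 × 0.249117 = 108.6 W/m².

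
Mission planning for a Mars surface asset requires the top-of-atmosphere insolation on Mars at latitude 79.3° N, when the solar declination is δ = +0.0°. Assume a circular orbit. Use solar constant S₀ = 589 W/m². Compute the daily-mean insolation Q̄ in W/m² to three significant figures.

cos H₀ = −tan(+79.3°) tan(+0.000°) = -0.0000, H₀ = 1.5708 rad.
Bracket: H₀ sin φ sin δ + cos φ cos δ sin H₀ = 1.5708×0.98261×0.00000 + 0.18567×1.00000×1.00000 = 0.000000 + 0.185670 = 0.185670.
Q̄ = (S₀/π) × [bracket] = (589/π) × 0.185670 = 34.81 W/m².

Q̄ ≈ 34.8 W/m²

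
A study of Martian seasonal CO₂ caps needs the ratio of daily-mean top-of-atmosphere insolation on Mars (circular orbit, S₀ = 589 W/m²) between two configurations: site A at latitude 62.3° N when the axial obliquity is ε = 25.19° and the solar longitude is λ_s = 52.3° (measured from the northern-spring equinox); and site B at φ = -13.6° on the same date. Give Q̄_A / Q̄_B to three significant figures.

— Configuration A (φ=+62.3°):
Solar declination: sin δ = sin ε · sin λ_s = sin 25.19° × sin 52.3° = 0.33676, so δ = +19.680°.
cos H₀ = −tan(+62.3°) tan(+19.680°) = -0.6812, H₀ = 2.3202 rad.
Bracket: H₀ sin φ sin δ + cos φ cos δ sin H₀ = 2.3202×0.88539×0.33676 + 0.46484×0.94159×0.73207 = 0.691800 + 0.320419 = 1.012219.
Q̄ = (S₀/π) × [bracket] = (589/π) × 1.012219 = 189.78 W/m².
— Configuration B (φ=-13.6°):
cos H₀ = −tan(-13.6°) tan(+19.680°) = 0.0865, H₀ = 1.4842 rad.
Bracket: H₀ sin φ sin δ + cos φ cos δ sin H₀ = 1.4842×-0.23514×0.33676 + 0.97196×0.94159×0.99625 = -0.117527 + 0.911756 = 0.794229.
Q̄ = (S₀/π) × [bracket] = (589/π) × 0.794229 = 148.91 W/m².
Ratio Q̄_A / Q̄_B = 189.78 / 148.91 = 1.274.

Q̄_A / Q̄_B ≈ 1.27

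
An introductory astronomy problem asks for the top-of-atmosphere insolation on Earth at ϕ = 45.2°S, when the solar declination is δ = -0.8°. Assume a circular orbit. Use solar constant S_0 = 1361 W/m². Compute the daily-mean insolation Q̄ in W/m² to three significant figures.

cos h₀ = −tan(-45.2°) tan(-0.800°) = -0.0141, h₀ = 1.5849 rad.
Bracket: h₀ sin ϕ sin δ + cos ϕ cos δ sin h₀ = 1.5849×-0.70957×-0.01396 + 0.70463×0.99990×0.99990 = 0.015699 + 0.704489 = 0.720188.
Q̄ = (S_0/π) × [bracket] = (1361/π) × 0.720188 = 312.0 W/m².

Q̄ ≈ 312 W/m²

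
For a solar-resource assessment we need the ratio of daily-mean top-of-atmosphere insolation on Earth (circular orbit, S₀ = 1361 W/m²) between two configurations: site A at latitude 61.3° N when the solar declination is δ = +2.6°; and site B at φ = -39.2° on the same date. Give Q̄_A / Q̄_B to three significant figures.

Q̄_A / Q̄_B ≈ 0.745

— Configuration A (φ=+61.3°):
cos H₀ = −tan(+61.3°) tan(+2.600°) = -0.0829, H₀ = 1.6538 rad.
Bracket: H₀ sin φ sin δ + cos φ cos δ sin H₀ = 1.6538×0.87715×0.04536 + 0.48022×0.99897×0.99655 = 0.065801 + 0.478070 = 0.543871.
Q̄ = (S₀/π) × [bracket] = (1361/π) × 0.543871 = 235.62 W/m².
— Configuration B (φ=-39.2°):
cos H₀ = −tan(-39.2°) tan(+2.600°) = 0.0370, H₀ = 1.5338 rad.
Bracket: H₀ sin φ sin δ + cos φ cos δ sin H₀ = 1.5338×-0.63203×0.04536 + 0.77494×0.99897×0.99931 = -0.043972 + 0.773608 = 0.729636.
Q̄ = (S₀/π) × [bracket] = (1361/π) × 0.729636 = 316.09 W/m².
Ratio Q̄_A / Q̄_B = 235.62 / 316.09 = 0.7454.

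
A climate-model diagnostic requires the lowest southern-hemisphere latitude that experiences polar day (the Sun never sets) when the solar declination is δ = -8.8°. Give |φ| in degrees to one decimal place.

|φ| = 81.2°

Polar day requires cos H₀ = −tan φ tan δ ≤ −1, i.e. tan φ tan δ ≥ 1.
The boundary is |tan φ| · |tan δ| = 1, so |φ| = 90° − |δ| = 90° − 8.8° = 81.2° in the southern hemisphere.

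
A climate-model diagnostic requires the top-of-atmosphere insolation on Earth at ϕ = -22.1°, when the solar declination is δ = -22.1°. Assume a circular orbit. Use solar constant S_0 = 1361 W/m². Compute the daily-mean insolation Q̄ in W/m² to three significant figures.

Q̄ ≈ 473 W/m²

cos h₀ = −tan(-22.1°) tan(-22.100°) = -0.1649, h₀ = 1.7364 rad.
Bracket: h₀ sin ϕ sin δ + cos ϕ cos δ sin h₀ = 1.7364×-0.37622×-0.37622 + 0.92653×0.92653×0.98631 = 0.245773 + 0.846706 = 1.092479.
Q̄ = (S_0/π) × [bracket] = (1361/π) × 1.092479 = 473.3 W/m².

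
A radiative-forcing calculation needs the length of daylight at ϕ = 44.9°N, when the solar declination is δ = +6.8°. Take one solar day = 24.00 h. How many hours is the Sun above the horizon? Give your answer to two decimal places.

cos h₀ = −tan ϕ · tan δ = −tan(+44.9°) × tan(+6.800°) = -0.1188, so h₀ = 1.6899 rad = 96.82°.
Daylight = 2h₀/(2π) × 24.00 h = (1.6899/π) × 24.00 = 12.91 h.

12.91 h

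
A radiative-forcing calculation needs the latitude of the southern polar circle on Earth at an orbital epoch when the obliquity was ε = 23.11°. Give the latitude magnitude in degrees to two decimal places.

The polar circle is the lowest latitude that experiences at least one full rotation of continuous darkness at the northern-summer solstice; it lies at |ϕ| = 90° − ε = 90° − 23.11° = 66.89°.

66.89°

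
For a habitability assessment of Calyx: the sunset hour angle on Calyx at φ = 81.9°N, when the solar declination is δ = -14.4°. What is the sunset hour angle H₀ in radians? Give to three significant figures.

H₀ = 0.00 rad

cos H₀ = −tan φ · tan δ = 1.8041 ≥ 1, so the host star never rises (polar night) and H₀ = 0.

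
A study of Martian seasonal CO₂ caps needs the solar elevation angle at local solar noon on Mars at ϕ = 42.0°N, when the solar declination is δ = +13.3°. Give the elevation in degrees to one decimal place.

At local noon the hour angle is zero, so the zenith angle equals |ϕ − δ| = |+42.0° − (+13.300°)| = 28.700°.
Elevation = 90° − 28.700° = 61.3°.

61.3°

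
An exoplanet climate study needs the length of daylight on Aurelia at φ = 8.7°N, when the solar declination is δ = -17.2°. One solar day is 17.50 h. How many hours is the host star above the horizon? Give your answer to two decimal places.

cos H₀ = −tan φ · tan δ = −tan(+8.7°) × tan(-17.200°) = 0.0474, so H₀ = 1.5234 rad = 87.28°.
Daylight = 2H₀/(2π) × 17.50 h = (1.5234/π) × 17.50 = 8.49 h.

8.49 h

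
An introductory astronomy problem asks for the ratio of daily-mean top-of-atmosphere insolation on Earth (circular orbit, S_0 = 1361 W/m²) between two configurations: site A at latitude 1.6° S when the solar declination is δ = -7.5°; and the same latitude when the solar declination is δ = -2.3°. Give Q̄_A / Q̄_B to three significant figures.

— Configuration A (ϕ=-1.6°):
cos h₀ = −tan(-1.6°) tan(-7.500°) = -0.0037, h₀ = 1.5745 rad.
Bracket: h₀ sin ϕ sin δ + cos ϕ cos δ sin h₀ = 1.5745×-0.02792×-0.13053 + 0.99961×0.99144×0.99999 = 0.005738 + 0.991043 = 0.996781.
Q̄ = (S_0/π) × [bracket] = (1361/π) × 0.996781 = 431.83 W/m².
— Configuration B (ϕ=-1.6°):
cos h₀ = −tan(-1.6°) tan(-2.300°) = -0.0011, h₀ = 1.5719 rad.
Bracket: h₀ sin ϕ sin δ + cos ϕ cos δ sin h₀ = 1.5719×-0.02792×-0.04013 + 0.99961×0.99919×1.00000 = 0.001761 + 0.998800 = 1.000561.
Q̄ = (S_0/π) × [bracket] = (1361/π) × 1.000561 = 433.46 W/m².
Ratio Q̄_A / Q̄_B = 431.83 / 433.46 = 0.9962.

Q̄_A / Q̄_B ≈ 0.996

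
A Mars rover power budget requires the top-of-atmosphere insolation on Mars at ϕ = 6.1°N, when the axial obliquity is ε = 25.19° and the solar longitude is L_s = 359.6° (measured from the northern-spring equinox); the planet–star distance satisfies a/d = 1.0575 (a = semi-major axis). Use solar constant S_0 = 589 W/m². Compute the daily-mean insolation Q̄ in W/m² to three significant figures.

Q̄ ≈ 208 W/m²

Solar declination: sin δ = sin ε · sin L_s = sin 25.19° × sin 359.6° = -0.00297, so δ = -0.170°.
cos h₀ = −tan(+6.1°) tan(-0.170°) = 0.0003, h₀ = 1.5705 rad.
Bracket: h₀ sin ϕ sin δ + cos ϕ cos δ sin h₀ = 1.5705×0.10626×-0.00297 + 0.99434×1.00000×1.00000 = -0.000496 + 0.994340 = 0.993844.
Inverse-square distance factor (a/d)² = 1.0575² = 1.118306.
Q̄ = (S_0/π) × 1.118306 × [bracket] = (589/π) × 1.118306 × 0.993844 = 208.4 W/m².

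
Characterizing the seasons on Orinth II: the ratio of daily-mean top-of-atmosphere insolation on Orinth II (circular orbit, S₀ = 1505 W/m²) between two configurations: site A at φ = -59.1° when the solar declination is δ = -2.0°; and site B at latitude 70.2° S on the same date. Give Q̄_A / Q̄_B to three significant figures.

Q̄_A / Q̄_B ≈ 1.43

— Configuration A (φ=-59.1°):
cos H₀ = −tan(-59.1°) tan(-2.000°) = -0.0583, H₀ = 1.6292 rad.
Bracket: H₀ sin φ sin δ + cos φ cos δ sin H₀ = 1.6292×-0.85806×-0.03490 + 0.51354×0.99939×0.99830 = 0.048789 + 0.512354 = 0.561143.
Q̄ = (S₀/π) × [bracket] = (1505/π) × 0.561143 = 268.82 W/m².
— Configuration B (φ=-70.2°):
cos H₀ = −tan(-70.2°) tan(-2.000°) = -0.0970, H₀ = 1.6679 rad.
Bracket: H₀ sin φ sin δ + cos φ cos δ sin H₀ = 1.6679×-0.94088×-0.03490 + 0.33874×0.99939×0.99528 = 0.054768 + 0.336935 = 0.391703.
Q̄ = (S₀/π) × [bracket] = (1505/π) × 0.391703 = 187.65 W/m².
Ratio Q̄_A / Q̄_B = 268.82 / 187.65 = 1.433.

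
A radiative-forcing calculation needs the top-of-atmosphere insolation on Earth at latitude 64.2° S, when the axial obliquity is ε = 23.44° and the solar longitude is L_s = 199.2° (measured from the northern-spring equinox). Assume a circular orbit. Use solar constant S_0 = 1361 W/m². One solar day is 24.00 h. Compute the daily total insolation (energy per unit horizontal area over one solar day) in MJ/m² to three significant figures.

23.7 MJ/m²

Solar declination: sin δ = sin ε · sin L_s = sin 23.44° × sin 199.2° = -0.13082, so δ = -7.517°.
cos h₀ = −tan(-64.2°) tan(-7.517°) = -0.2730, h₀ = 1.8473 rad.
Bracket: h₀ sin ϕ sin δ + cos ϕ cos δ sin h₀ = 1.8473×-0.90032×-0.13082 + 0.43523×0.99141×0.96203 = 0.217575 + 0.415108 = 0.632683.
Q̄ = (S_0/π) × [bracket] = (1361/π) × 0.632683 = 274.09 W/m².
Daily total = Q̄ × 24.00 h × 3600 s/h = 274.09 × 24.00 × 3600 / 10⁶ = 23.68 MJ/m².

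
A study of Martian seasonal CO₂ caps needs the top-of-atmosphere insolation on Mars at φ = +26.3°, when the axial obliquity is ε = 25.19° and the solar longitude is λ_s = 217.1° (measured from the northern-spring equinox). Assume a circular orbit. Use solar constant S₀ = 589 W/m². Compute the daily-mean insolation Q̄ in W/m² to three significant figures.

Q̄ ≈ 130 W/m²

Solar declination: sin δ = sin ε · sin λ_s = sin 25.19° × sin 217.1° = -0.25674, so δ = -14.877°.
cos H₀ = −tan(+26.3°) tan(-14.877°) = 0.1313, H₀ = 1.4391 rad.
Bracket: H₀ sin φ sin δ + cos φ cos δ sin H₀ = 1.4391×0.44307×-0.25674 + 0.89649×0.96648×0.99134 = -0.163703 + 0.858936 = 0.695233.
Q̄ = (S₀/π) × [bracket] = (589/π) × 0.695233 = 130.3 W/m².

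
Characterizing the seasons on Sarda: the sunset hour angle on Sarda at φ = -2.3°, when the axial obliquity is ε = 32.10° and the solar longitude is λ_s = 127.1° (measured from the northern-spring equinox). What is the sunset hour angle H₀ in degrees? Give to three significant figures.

Solar declination: sin δ = sin ε · sin λ_s = sin 32.10° × sin 127.1° = 0.42383, so δ = +25.077°.
cos H₀ = −tan φ · tan δ = −tan(-2.3°) × tan(+25.077°) = 0.0188, so H₀ = 1.5520 rad = 88.92°.

H₀ = 88.9°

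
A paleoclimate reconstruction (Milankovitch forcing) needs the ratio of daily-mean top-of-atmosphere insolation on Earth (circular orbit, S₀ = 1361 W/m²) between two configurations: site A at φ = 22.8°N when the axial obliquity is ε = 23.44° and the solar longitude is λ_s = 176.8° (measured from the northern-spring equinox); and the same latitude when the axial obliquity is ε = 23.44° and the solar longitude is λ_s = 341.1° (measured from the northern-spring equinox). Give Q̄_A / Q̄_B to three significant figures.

— Configuration A (φ=+22.8°):
Solar declination: sin δ = sin ε · sin λ_s = sin 23.44° × sin 176.8° = 0.02221, so δ = +1.272°.
cos H₀ = −tan(+22.8°) tan(+1.272°) = -0.0093, H₀ = 1.5801 rad.
Bracket: H₀ sin φ sin δ + cos φ cos δ sin H₀ = 1.5801×0.38752×0.02221 + 0.92186×0.99975×0.99996 = 0.013600 + 0.921593 = 0.935193.
Q̄ = (S₀/π) × [bracket] = (1361/π) × 0.935193 = 405.14 W/m².
— Configuration B (φ=+22.8°):
Solar declination: sin δ = sin ε · sin λ_s = sin 23.44° × sin 341.1° = -0.12885, so δ = -7.403°.
cos H₀ = −tan(+22.8°) tan(-7.403°) = 0.0546, H₀ = 1.5162 rad.
Bracket: H₀ sin φ sin δ + cos φ cos δ sin H₀ = 1.5162×0.38752×-0.12885 + 0.92186×0.99166×0.99851 = -0.075707 + 0.912810 = 0.837103.
Q̄ = (S₀/π) × [bracket] = (1361/π) × 0.837103 = 362.65 W/m².
Ratio Q̄_A / Q̄_B = 405.14 / 362.65 = 1.117.

Q̄_A / Q̄_B ≈ 1.12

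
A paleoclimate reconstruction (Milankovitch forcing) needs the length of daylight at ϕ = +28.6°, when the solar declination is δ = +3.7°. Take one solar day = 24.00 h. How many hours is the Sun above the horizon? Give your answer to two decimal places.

12.27 h

cos h₀ = −tan ϕ · tan δ = −tan(+28.6°) × tan(+3.700°) = -0.0353, so h₀ = 1.6061 rad = 92.02°.
Daylight = 2h₀/(2π) × 24.00 h = (1.6061/π) × 24.00 = 12.27 h.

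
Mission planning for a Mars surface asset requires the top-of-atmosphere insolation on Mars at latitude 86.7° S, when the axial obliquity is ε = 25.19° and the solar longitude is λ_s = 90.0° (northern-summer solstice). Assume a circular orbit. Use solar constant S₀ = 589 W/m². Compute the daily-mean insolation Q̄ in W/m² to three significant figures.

Q̄ ≈ 0.00 W/m²

Solar declination: sin δ = sin ε · sin λ_s = sin 25.19° × sin 90.0° = 0.42562, so δ = +25.190°.
cos H₀ = −tan(-86.7°) tan(+25.190°) = 8.1574 ≥ 1 ⇒ polar night, H₀ = 0 and Q̄ = 0.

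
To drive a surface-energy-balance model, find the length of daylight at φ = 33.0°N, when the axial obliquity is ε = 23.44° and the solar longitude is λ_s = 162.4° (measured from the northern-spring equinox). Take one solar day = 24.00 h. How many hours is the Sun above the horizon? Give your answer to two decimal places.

12.60 h

Solar declination: sin δ = sin ε · sin λ_s = sin 23.44° × sin 162.4° = 0.12028, so δ = +6.908°.
cos H₀ = −tan φ · tan δ = −tan(+33.0°) × tan(+6.908°) = -0.0787, so H₀ = 1.6496 rad = 94.51°.
Daylight = 2H₀/(2π) × 24.00 h = (1.6496/π) × 24.00 = 12.60 h.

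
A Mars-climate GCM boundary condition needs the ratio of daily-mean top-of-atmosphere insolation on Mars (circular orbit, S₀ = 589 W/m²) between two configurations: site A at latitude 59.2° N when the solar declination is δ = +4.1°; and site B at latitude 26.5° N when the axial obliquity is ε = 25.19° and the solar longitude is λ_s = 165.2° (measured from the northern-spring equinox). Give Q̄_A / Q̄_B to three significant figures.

— Configuration A (φ=+59.2°):
cos H₀ = −tan(+59.2°) tan(+4.100°) = -0.1202, H₀ = 1.6913 rad.
Bracket: H₀ sin φ sin δ + cos φ cos δ sin H₀ = 1.6913×0.85896×0.07150 + 0.51204×0.99744×0.99274 = 0.103872 + 0.507021 = 0.610893.
Q̄ = (S₀/π) × [bracket] = (589/π) × 0.610893 = 114.53 W/m².
— Configuration B (φ=+26.5°):
Solar declination: sin δ = sin ε · sin λ_s = sin 25.19° × sin 165.2° = 0.10872, so δ = +6.242°.
cos H₀ = −tan(+26.5°) tan(+6.242°) = -0.0545, H₀ = 1.6254 rad.
Bracket: H₀ sin φ sin δ + cos φ cos δ sin H₀ = 1.6254×0.44620×0.10872 + 0.89493×0.99407×0.99851 = 0.078850 + 0.888298 = 0.967148.
Q̄ = (S₀/π) × [bracket] = (589/π) × 0.967148 = 181.33 W/m².
Ratio Q̄_A / Q̄_B = 114.53 / 181.33 = 0.6316.

Q̄_A / Q̄_B ≈ 0.632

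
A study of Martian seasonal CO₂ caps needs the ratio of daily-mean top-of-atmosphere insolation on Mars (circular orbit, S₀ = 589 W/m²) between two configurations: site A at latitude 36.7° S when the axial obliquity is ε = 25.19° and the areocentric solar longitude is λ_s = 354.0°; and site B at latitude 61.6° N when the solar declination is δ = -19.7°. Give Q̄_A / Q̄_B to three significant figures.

Q̄_A / Q̄_B ≈ 9.99

— Configuration A (φ=-36.7°):
sin δ = sin 25.19° × sin 354.0° = -0.04449, so δ = -2.550°.
cos H₀ = −tan(-36.7°) tan(-2.550°) = -0.0332, H₀ = 1.6040 rad.
Bracket: H₀ sin φ sin δ + cos φ cos δ sin H₀ = 1.6040×-0.59763×-0.04449 + 0.80178×0.99901×0.99945 = 0.042648 + 0.800546 = 0.843194.
Q̄ = (S₀/π) × [bracket] = (589/π) × 0.843194 = 158.09 W/m².
— Configuration B (φ=+61.6°):
cos H₀ = −tan(+61.6°) tan(-19.700°) = 0.6622, H₀ = 0.8470 rad.
Bracket: H₀ sin φ sin δ + cos φ cos δ sin H₀ = 0.8470×0.87965×-0.33710 + 0.47562×0.94147×0.74932 = -0.251161 + 0.335532 = 0.084371.
Q̄ = (S₀/π) × [bracket] = (589/π) × 0.084371 = 15.818 W/m².
Ratio Q̄_A / Q̄_B = 158.09 / 15.818 = 9.994.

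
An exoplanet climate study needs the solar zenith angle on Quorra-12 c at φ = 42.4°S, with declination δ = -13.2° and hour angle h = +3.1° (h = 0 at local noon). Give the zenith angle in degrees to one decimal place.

θ_z = 29.3°

cos θ_z = sin φ sin δ + cos φ cos δ cos h = 0.153978 + 0.717892 = 0.871870.
θ_z = arccos(0.871870) = 29.3°.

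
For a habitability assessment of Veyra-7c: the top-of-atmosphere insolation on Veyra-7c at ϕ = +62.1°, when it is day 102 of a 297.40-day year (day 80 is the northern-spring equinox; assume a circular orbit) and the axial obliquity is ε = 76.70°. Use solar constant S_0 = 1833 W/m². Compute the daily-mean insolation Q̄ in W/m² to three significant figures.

Q̄ ≈ 712 W/m²

Solar longitude: L_s = 360° × (102 − 80)/297.40 = 26.631°.
sin δ = sin 76.70° × sin 26.631° = 0.43622, so δ = +25.863°.
cos h₀ = −tan(+62.1°) tan(+25.863°) = -0.9156, h₀ = 2.7277 rad.
Bracket: h₀ sin ϕ sin δ + cos ϕ cos δ sin h₀ = 2.7277×0.88377×0.43622 + 0.46793×0.89984×0.40215 = 1.051578 + 0.169330 = 1.220908.
Q̄ = (S_0/π) × [bracket] = (1833/π) × 1.220908 = 712.4 W/m².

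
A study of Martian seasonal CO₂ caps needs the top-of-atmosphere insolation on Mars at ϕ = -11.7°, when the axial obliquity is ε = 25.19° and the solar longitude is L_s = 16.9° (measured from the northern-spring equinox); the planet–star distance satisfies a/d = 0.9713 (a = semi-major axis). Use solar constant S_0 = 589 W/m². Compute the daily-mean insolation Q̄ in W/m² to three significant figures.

Solar declination: sin δ = sin ε · sin L_s = sin 25.19° × sin 16.9° = 0.12373, so δ = +7.107°.
cos h₀ = −tan(-11.7°) tan(+7.107°) = 0.0258, h₀ = 1.5450 rad.
Bracket: h₀ sin ϕ sin δ + cos ϕ cos δ sin h₀ = 1.5450×-0.20279×0.12373 + 0.97922×0.99232×0.99967 = -0.038766 + 0.971379 = 0.932613.
Inverse-square distance factor (a/d)² = 0.9713² = 0.943424.
Q̄ = (S_0/π) × 0.943424 × [bracket] = (589/π) × 0.943424 × 0.932613 = 165.0 W/m².

Q̄ ≈ 165 W/m²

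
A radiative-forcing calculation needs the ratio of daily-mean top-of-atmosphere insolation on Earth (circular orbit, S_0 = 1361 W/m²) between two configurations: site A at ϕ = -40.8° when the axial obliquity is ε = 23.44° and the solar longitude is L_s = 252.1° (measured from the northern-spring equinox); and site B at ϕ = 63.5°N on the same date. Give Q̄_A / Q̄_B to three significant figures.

Q̄_A / Q̄_B ≈ 37.8

— Configuration A (ϕ=-40.8°):
Solar declination: sin δ = sin ε · sin L_s = sin 23.44° × sin 252.1° = -0.37853, so δ = -22.243°.
cos h₀ = −tan(-40.8°) tan(-22.243°) = -0.3530, h₀ = 1.9316 rad.
Bracket: h₀ sin ϕ sin δ + cos ϕ cos δ sin h₀ = 1.9316×-0.65342×-0.37853 + 0.75700×0.92559×0.93562 = 0.477760 + 0.655562 = 1.133322.
Q̄ = (S_0/π) × [bracket] = (1361/π) × 1.133322 = 490.98 W/m².
— Configuration B (ϕ=+63.5°):
cos h₀ = −tan(+63.5°) tan(-22.243°) = 0.8203, h₀ = 0.6089 rad.
Bracket: h₀ sin ϕ sin δ + cos ϕ cos δ sin h₀ = 0.6089×0.89493×-0.37853 + 0.44620×0.92559×0.57199 = -0.206270 + 0.236231 = 0.029961.
Q̄ = (S_0/π) × [bracket] = (1361/π) × 0.029961 = 12.980 W/m².
Ratio Q̄_A / Q̄_B = 490.98 / 12.980 = 37.83.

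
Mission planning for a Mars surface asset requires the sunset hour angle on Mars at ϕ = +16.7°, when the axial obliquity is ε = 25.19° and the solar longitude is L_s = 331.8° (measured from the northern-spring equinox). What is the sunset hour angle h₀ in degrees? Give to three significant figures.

h₀ = 86.5°

Solar declination: sin δ = sin ε · sin L_s = sin 25.19° × sin 331.8° = -0.20113, so δ = -11.603°.
cos h₀ = −tan ϕ · tan δ = −tan(+16.7°) × tan(-11.603°) = 0.0616, so h₀ = 1.5092 rad = 86.47°.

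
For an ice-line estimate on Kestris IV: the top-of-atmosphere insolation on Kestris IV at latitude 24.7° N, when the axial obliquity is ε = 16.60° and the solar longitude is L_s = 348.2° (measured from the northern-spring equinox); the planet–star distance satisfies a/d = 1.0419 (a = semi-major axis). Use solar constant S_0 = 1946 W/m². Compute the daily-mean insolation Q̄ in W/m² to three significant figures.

Q̄ ≈ 584 W/m²

Solar declination: sin δ = sin ε · sin L_s = sin 16.60° × sin 348.2° = -0.05842, so δ = -3.349°.
cos h₀ = −tan(+24.7°) tan(-3.349°) = 0.0269, h₀ = 1.5439 rad.
Bracket: h₀ sin ϕ sin δ + cos ϕ cos δ sin h₀ = 1.5439×0.41787×-0.05842 + 0.90851×0.99829×0.99964 = -0.037690 + 0.906630 = 0.868940.
Inverse-square distance factor (a/d)² = 1.0419² = 1.085556.
Q̄ = (S_0/π) × 1.085556 × [bracket] = (1946/π) × 1.085556 × 0.868940 = 584.3 W/m².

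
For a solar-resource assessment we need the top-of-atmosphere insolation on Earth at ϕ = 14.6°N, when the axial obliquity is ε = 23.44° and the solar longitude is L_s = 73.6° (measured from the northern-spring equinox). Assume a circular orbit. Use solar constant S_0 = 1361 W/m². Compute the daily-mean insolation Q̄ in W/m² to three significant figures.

Q̄ ≈ 455 W/m²

Solar declination: sin δ = sin ε · sin L_s = sin 23.44° × sin 73.6° = 0.38160, so δ = +22.433°.
cos h₀ = −tan(+14.6°) tan(+22.433°) = -0.1075, h₀ = 1.6785 rad.
Bracket: h₀ sin ϕ sin δ + cos ϕ cos δ sin h₀ = 1.6785×0.25207×0.38160 + 0.96771×0.92433×0.99420 = 0.161455 + 0.889295 = 1.050750.
Q̄ = (S_0/π) × [bracket] = (1361/π) × 1.050750 = 455.2 W/m².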